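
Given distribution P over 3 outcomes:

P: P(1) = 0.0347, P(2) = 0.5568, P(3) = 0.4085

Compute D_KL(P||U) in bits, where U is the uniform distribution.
0.4187 bits

U(i) = 1/3 for all i

D_KL(P||U) = Σ P(x) log₂(P(x) / (1/3))
           = Σ P(x) log₂(P(x)) + log₂(3)
           = log₂(3) - H(P)

H(P) = -Σ P(x) log₂(P(x)):
  -P(1)·log₂(P(1)) = -(0.0347)·log₂(0.0347) = 0.16826
  -P(2)·log₂(P(2)) = -(0.5568)·log₂(0.5568) = 0.47037
  -P(3)·log₂(P(3)) = -(0.4085)·log₂(0.4085) = 0.52762
H(P) = 0.16826 + 0.47037 + 0.52762 = 1.16625 bits

log₂(3) = 1.58496 bits

D_KL(P||U) = 1.58496 - 1.16625 = 0.41871 ≈ 0.4187 bits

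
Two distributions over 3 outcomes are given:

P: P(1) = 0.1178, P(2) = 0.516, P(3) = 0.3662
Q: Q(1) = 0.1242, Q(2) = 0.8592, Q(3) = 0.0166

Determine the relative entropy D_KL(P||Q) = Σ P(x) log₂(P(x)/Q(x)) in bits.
1.2459 bits

D_KL(P||Q) = Σ P(x) log₂(P(x)/Q(x))

Computing term by term:
  P(1)·log₂(P(1)/Q(1)) = 0.1178·log₂(0.1178/0.1242) = -0.00899
  P(2)·log₂(P(2)/Q(2)) = 0.516·log₂(0.516/0.8592) = -0.37958
  P(3)·log₂(P(3)/Q(3)) = 0.3662·log₂(0.3662/0.0166) = 1.63449

D_KL(P||Q) = -0.00899 - 0.37958 + 1.63449 = 1.24592 ≈ 1.2459 bits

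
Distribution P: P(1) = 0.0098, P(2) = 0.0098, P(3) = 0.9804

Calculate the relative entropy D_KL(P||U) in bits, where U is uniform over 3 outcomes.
1.4262 bits

U(i) = 1/3 for all i

D_KL(P||U) = Σ P(x) log₂(P(x) / (1/3))
           = Σ P(x) log₂(P(x)) + log₂(3)
           = log₂(3) - H(P)

H(P) = -Σ P(x) log₂(P(x)):
  -P(1)·log₂(P(1)) = -(0.0098)·log₂(0.0098) = 0.06540
  -P(2)·log₂(P(2)) = -(0.0098)·log₂(0.0098) = 0.06540
  -P(3)·log₂(P(3)) = -(0.9804)·log₂(0.9804) = 0.02800
H(P) = 0.06540 + 0.06540 + 0.02800 = 0.15880 bits

log₂(3) = 1.58496 bits

D_KL(P||U) = 1.58496 - 0.15880 = 1.42616 ≈ 1.4262 bits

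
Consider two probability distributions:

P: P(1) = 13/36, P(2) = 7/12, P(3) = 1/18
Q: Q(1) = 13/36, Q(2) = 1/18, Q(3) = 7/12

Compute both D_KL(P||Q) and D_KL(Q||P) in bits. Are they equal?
D_KL(P||Q) = 1.7904 bits, D_KL(Q||P) = 1.7904 bits. Yes, in this case they are equal (although KL divergence is not symmetric in general).

D_KL(P||Q) = Σ P(x) log₂(P(x)/Q(x))

Computing term by term:
  P(1)·log₂(P(1)/Q(1)) = (13/36)·log₂((13/36)/(13/36)) = 0.00000
  P(2)·log₂(P(2)/Q(2)) = (7/12)·log₂((7/12)/(1/18)) = 1.97885
  P(3)·log₂(P(3)/Q(3)) = (1/18)·log₂((1/18)/(7/12)) = -0.18846

D_KL(P||Q) = 0.00000 + 1.97885 - 0.18846 = 1.79039 ≈ 1.7904 bits

D_KL(Q||P) = Σ Q(x) log₂(Q(x)/P(x))

Computing term by term:
  Q(1)·log₂(Q(1)/P(1)) = (13/36)·log₂((13/36)/(13/36)) = 0.00000
  Q(2)·log₂(Q(2)/P(2)) = (1/18)·log₂((1/18)/(7/12)) = -0.18846
  Q(3)·log₂(Q(3)/P(3)) = (7/12)·log₂((7/12)/(1/18)) = 1.97885

D_KL(Q||P) = 0.00000 - 0.18846 + 1.97885 = 1.79039 ≈ 1.7904 bits

These ARE equal here. Q is P with outcomes relabeled (Q(2) = P(3), Q(3) = P(2)) by a relabeling that is its own inverse, so the two sums contain exactly the same terms in a different order. This is a special case — KL divergence is not symmetric in general: D_KL(P||Q) ≠ D_KL(Q||P) for most P, Q.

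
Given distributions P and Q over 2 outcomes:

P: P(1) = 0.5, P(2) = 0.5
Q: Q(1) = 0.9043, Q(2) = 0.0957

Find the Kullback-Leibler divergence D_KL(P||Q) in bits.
0.7652 bits

D_KL(P||Q) = Σ P(x) log₂(P(x)/Q(x))

Computing term by term:
  P(1)·log₂(P(1)/Q(1)) = 0.5·log₂(0.5/0.9043) = -0.42744
  P(2)·log₂(P(2)/Q(2)) = 0.5·log₂(0.5/0.0957) = 1.19267

D_KL(P||Q) = -0.42744 + 1.19267 = 0.76523 ≈ 0.7652 bits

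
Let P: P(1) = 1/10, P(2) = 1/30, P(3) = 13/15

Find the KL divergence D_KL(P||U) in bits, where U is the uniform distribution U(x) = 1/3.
0.9103 bits

U(i) = 1/3 for all i

D_KL(P||U) = Σ P(x) log₂(P(x) / (1/3))
           = Σ P(x) log₂(P(x)) + log₂(3)
           = log₂(3) - H(P)

H(P) = -Σ P(x) log₂(P(x)):
  -P(1)·log₂(P(1)) = -(1/10)·log₂(1/10) = 0.33219
  -P(2)·log₂(P(2)) = -(1/30)·log₂(1/30) = 0.16356
  -P(3)·log₂(P(3)) = -(13/15)·log₂(13/15) = 0.17892
H(P) = 0.33219 + 0.16356 + 0.17892 = 0.67467 bits

log₂(3) = 1.58496 bits

D_KL(P||U) = 1.58496 - 0.67467 = 0.91029 ≈ 0.9103 bits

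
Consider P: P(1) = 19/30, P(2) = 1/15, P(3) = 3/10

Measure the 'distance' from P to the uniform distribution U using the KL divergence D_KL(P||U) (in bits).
0.3861 bits

U(i) = 1/3 for all i

D_KL(P||U) = Σ P(x) log₂(P(x) / (1/3))
           = Σ P(x) log₂(P(x)) + log₂(3)
           = log₂(3) - H(P)

H(P) = -Σ P(x) log₂(P(x)):
  -P(1)·log₂(P(1)) = -(19/30)·log₂(19/30) = 0.41734
  -P(2)·log₂(P(2)) = -(1/15)·log₂(1/15) = 0.26046
  -P(3)·log₂(P(3)) = -(3/10)·log₂(3/10) = 0.52109
H(P) = 0.41734 + 0.26046 + 0.52109 = 1.19889 bits

log₂(3) = 1.58496 bits

D_KL(P||U) = 1.58496 - 1.19889 = 0.38607 ≈ 0.3861 bits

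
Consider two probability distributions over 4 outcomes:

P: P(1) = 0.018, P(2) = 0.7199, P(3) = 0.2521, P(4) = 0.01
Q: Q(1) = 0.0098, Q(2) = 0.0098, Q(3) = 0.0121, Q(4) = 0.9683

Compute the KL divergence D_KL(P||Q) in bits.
5.5168 bits

D_KL(P||Q) = Σ P(x) log₂(P(x)/Q(x))

Computing term by term:
  P(1)·log₂(P(1)/Q(1)) = 0.018·log₂(0.018/0.0098) = 0.01579
  P(2)·log₂(P(2)/Q(2)) = 0.7199·log₂(0.7199/0.0098) = 4.46257
  P(3)·log₂(P(3)/Q(3)) = 0.2521·log₂(0.2521/0.0121) = 1.10443
  P(4)·log₂(P(4)/Q(4)) = 0.01·log₂(0.01/0.9683) = -0.06597

D_KL(P||Q) = 0.01579 + 4.46257 + 1.10443 - 0.06597 = 5.51682 ≈ 5.5168 bits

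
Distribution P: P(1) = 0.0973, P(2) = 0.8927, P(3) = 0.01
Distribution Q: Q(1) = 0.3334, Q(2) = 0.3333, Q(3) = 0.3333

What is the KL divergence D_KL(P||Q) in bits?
1.0454 bits

D_KL(P||Q) = Σ P(x) log₂(P(x)/Q(x))

Computing term by term:
  P(1)·log₂(P(1)/Q(1)) = 0.0973·log₂(0.0973/0.3334) = -0.17288
  P(2)·log₂(P(2)/Q(2)) = 0.8927·log₂(0.8927/0.3333) = 1.26884
  P(3)·log₂(P(3)/Q(3)) = 0.01·log₂(0.01/0.3333) = -0.05059

D_KL(P||Q) = -0.17288 + 1.26884 - 0.05059 = 1.04537 ≈ 1.0454 bits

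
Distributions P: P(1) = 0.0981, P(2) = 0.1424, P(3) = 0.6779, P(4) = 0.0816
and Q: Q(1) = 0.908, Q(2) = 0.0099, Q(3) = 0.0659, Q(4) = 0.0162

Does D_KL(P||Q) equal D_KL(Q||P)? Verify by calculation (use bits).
D_KL(P||Q) = 2.7027 bits, D_KL(Q||P) = 2.6175 bits. No — D_KL(P||Q) ≠ D_KL(Q||P) for this pair.

D_KL(P||Q) = Σ P(x) log₂(P(x)/Q(x))

Computing term by term:
  P(1)·log₂(P(1)/Q(1)) = 0.0981·log₂(0.0981/0.908) = -0.31494
  P(2)·log₂(P(2)/Q(2)) = 0.1424·log₂(0.1424/0.0099) = 0.54772
  P(3)·log₂(P(3)/Q(3)) = 0.6779·log₂(0.6779/0.0659) = 2.27959
  P(4)·log₂(P(4)/Q(4)) = 0.0816·log₂(0.0816/0.0162) = 0.19034

D_KL(P||Q) = -0.31494 + 0.54772 + 2.27959 + 0.19034 = 2.70271 ≈ 2.7027 bits

D_KL(Q||P) = Σ Q(x) log₂(Q(x)/P(x))

Computing term by term:
  Q(1)·log₂(Q(1)/P(1)) = 0.908·log₂(0.908/0.0981) = 2.91501
  Q(2)·log₂(Q(2)/P(2)) = 0.0099·log₂(0.0099/0.1424) = -0.03808
  Q(3)·log₂(Q(3)/P(3)) = 0.0659·log₂(0.0659/0.6779) = -0.22160
  Q(4)·log₂(Q(4)/P(4)) = 0.0162·log₂(0.0162/0.0816) = -0.03779

D_KL(Q||P) = 2.91501 - 0.03808 - 0.22160 - 0.03779 = 2.61754 ≈ 2.6175 bits

These are NOT equal (difference: 0.0852 bits). KL divergence is asymmetric: D_KL(P||Q) ≠ D_KL(Q||P) in general.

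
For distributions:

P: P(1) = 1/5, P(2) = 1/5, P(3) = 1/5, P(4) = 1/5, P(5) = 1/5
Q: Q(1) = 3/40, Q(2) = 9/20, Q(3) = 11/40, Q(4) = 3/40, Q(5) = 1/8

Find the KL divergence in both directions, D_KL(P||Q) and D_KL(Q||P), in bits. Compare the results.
D_KL(P||Q) = 0.3758 bits, D_KL(Q||P) = 0.3558 bits. D_KL(P||Q) is larger than D_KL(Q||P) by 0.0200 bits; the two directions differ.

D_KL(P||Q) = Σ P(x) log₂(P(x)/Q(x))

Computing term by term:
  P(1)·log₂(P(1)/Q(1)) = (1/5)·log₂((1/5)/(3/40)) = 0.28301
  P(2)·log₂(P(2)/Q(2)) = (1/5)·log₂((1/5)/(9/20)) = -0.23399
  P(3)·log₂(P(3)/Q(3)) = (1/5)·log₂((1/5)/(11/40)) = -0.09189
  P(4)·log₂(P(4)/Q(4)) = (1/5)·log₂((1/5)/(3/40)) = 0.28301
  P(5)·log₂(P(5)/Q(5)) = (1/5)·log₂((1/5)/(1/8)) = 0.13561

D_KL(P||Q) = 0.28301 - 0.23399 - 0.09189 + 0.28301 + 0.13561 = 0.37575 ≈ 0.3758 bits

D_KL(Q||P) = Σ Q(x) log₂(Q(x)/P(x))

Computing term by term:
  Q(1)·log₂(Q(1)/P(1)) = (3/40)·log₂((3/40)/(1/5)) = -0.10613
  Q(2)·log₂(Q(2)/P(2)) = (9/20)·log₂((9/20)/(1/5)) = 0.52647
  Q(3)·log₂(Q(3)/P(3)) = (11/40)·log₂((11/40)/(1/5)) = 0.12634
  Q(4)·log₂(Q(4)/P(4)) = (3/40)·log₂((3/40)/(1/5)) = -0.10613
  Q(5)·log₂(Q(5)/P(5)) = (1/8)·log₂((1/8)/(1/5)) = -0.08476

D_KL(Q||P) = -0.10613 + 0.52647 + 0.12634 - 0.10613 - 0.08476 = 0.35579 ≈ 0.3558 bits

These are NOT equal (difference: 0.0200 bits). KL divergence is asymmetric: D_KL(P||Q) ≠ D_KL(Q||P) in general.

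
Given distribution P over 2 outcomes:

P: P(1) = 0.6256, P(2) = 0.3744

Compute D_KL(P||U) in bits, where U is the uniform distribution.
0.0460 bits

U(i) = 1/2 for all i

D_KL(P||U) = Σ P(x) log₂(P(x) / (1/2))
           = Σ P(x) log₂(P(x)) + log₂(2)
           = log₂(2) - H(P)

H(P) = -Σ P(x) log₂(P(x)):
  -P(1)·log₂(P(1)) = -(0.6256)·log₂(0.6256) = 0.42334
  -P(2)·log₂(P(2)) = -(0.3744)·log₂(0.3744) = 0.53065
H(P) = 0.42334 + 0.53065 = 0.95399 bits

log₂(2) = 1.00000 bits

D_KL(P||U) = 1.00000 - 0.95399 = 0.04601 ≈ 0.0460 bits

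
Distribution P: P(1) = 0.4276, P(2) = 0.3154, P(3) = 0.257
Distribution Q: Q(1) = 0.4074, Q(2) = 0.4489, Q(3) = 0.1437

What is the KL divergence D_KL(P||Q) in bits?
0.0848 bits

D_KL(P||Q) = Σ P(x) log₂(P(x)/Q(x))

Computing term by term:
  P(1)·log₂(P(1)/Q(1)) = 0.4276·log₂(0.4276/0.4074) = 0.02985
  P(2)·log₂(P(2)/Q(2)) = 0.3154·log₂(0.3154/0.4489) = -0.16061
  P(3)·log₂(P(3)/Q(3)) = 0.257·log₂(0.257/0.1437) = 0.21555

D_KL(P||Q) = 0.02985 - 0.16061 + 0.21555 = 0.08479 ≈ 0.0848 bits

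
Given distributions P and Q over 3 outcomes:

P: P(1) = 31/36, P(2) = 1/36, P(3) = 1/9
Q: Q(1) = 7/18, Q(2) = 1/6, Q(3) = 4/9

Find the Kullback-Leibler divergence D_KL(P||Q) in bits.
0.6935 bits

D_KL(P||Q) = Σ P(x) log₂(P(x)/Q(x))

Computing term by term:
  P(1)·log₂(P(1)/Q(1)) = (31/36)·log₂((31/36)/(7/18)) = 0.98756
  P(2)·log₂(P(2)/Q(2)) = (1/36)·log₂((1/36)/(1/6)) = -0.07180
  P(3)·log₂(P(3)/Q(3)) = (1/9)·log₂((1/9)/(4/9)) = -0.22222

D_KL(P||Q) = 0.98756 - 0.07180 - 0.22222 = 0.69354 ≈ 0.6935 bits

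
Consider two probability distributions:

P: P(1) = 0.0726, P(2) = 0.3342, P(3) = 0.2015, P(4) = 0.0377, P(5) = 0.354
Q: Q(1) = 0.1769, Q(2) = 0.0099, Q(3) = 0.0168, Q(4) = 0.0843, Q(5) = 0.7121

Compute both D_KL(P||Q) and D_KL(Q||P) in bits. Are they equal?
D_KL(P||Q) = 1.9250 bits, D_KL(Q||P) = 0.9327 bits. No, they are not equal.

D_KL(P||Q) = Σ P(x) log₂(P(x)/Q(x))

Computing term by term:
  P(1)·log₂(P(1)/Q(1)) = 0.0726·log₂(0.0726/0.1769) = -0.09328
  P(2)·log₂(P(2)/Q(2)) = 0.3342·log₂(0.3342/0.0099) = 1.69678
  P(3)·log₂(P(3)/Q(3)) = 0.2015·log₂(0.2015/0.0168) = 0.72223
  P(4)·log₂(P(4)/Q(4)) = 0.0377·log₂(0.0377/0.0843) = -0.04377
  P(5)·log₂(P(5)/Q(5)) = 0.354·log₂(0.354/0.7121) = -0.35695

D_KL(P||Q) = -0.09328 + 1.69678 + 0.72223 - 0.04377 - 0.35695 = 1.92501 ≈ 1.9250 bits

D_KL(Q||P) = Σ Q(x) log₂(Q(x)/P(x))

Computing term by term:
  Q(1)·log₂(Q(1)/P(1)) = 0.1769·log₂(0.1769/0.0726) = 0.22730
  Q(2)·log₂(Q(2)/P(2)) = 0.0099·log₂(0.0099/0.3342) = -0.05026
  Q(3)·log₂(Q(3)/P(3)) = 0.0168·log₂(0.0168/0.2015) = -0.06022
  Q(4)·log₂(Q(4)/P(4)) = 0.0843·log₂(0.0843/0.0377) = 0.09787
  Q(5)·log₂(Q(5)/P(5)) = 0.7121·log₂(0.7121/0.354) = 0.71803

D_KL(Q||P) = 0.22730 - 0.05026 - 0.06022 + 0.09787 + 0.71803 = 0.93272 ≈ 0.9327 bits

These are NOT equal (difference: 0.9923 bits). KL divergence is asymmetric: D_KL(P||Q) ≠ D_KL(Q||P) in general.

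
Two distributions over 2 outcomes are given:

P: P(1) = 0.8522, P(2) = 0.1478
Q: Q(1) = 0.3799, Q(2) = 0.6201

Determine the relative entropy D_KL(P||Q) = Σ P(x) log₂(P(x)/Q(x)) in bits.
0.6875 bits

D_KL(P||Q) = Σ P(x) log₂(P(x)/Q(x))

Computing term by term:
  P(1)·log₂(P(1)/Q(1)) = 0.8522·log₂(0.8522/0.3799) = 0.99330
  P(2)·log₂(P(2)/Q(2)) = 0.1478·log₂(0.1478/0.6201) = -0.30578

D_KL(P||Q) = 0.99330 - 0.30578 = 0.68752 ≈ 0.6875 bits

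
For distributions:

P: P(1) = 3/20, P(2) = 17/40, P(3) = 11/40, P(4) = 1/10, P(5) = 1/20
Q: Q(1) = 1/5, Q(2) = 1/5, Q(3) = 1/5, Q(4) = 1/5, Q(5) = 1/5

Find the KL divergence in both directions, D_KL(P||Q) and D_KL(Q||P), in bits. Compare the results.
D_KL(P||Q) = 0.3263 bits, D_KL(Q||P) = 0.3736 bits. D_KL(Q||P) is larger than D_KL(P||Q) by 0.0473 bits; the two directions differ.

D_KL(P||Q) = Σ P(x) log₂(P(x)/Q(x))

Computing term by term:
  P(1)·log₂(P(1)/Q(1)) = (3/20)·log₂((3/20)/(1/5)) = -0.06226
  P(2)·log₂(P(2)/Q(2)) = (17/40)·log₂((17/40)/(1/5)) = 0.46217
  P(3)·log₂(P(3)/Q(3)) = (11/40)·log₂((11/40)/(1/5)) = 0.12634
  P(4)·log₂(P(4)/Q(4)) = (1/10)·log₂((1/10)/(1/5)) = -0.10000
  P(5)·log₂(P(5)/Q(5)) = (1/20)·log₂((1/20)/(1/5)) = -0.10000

D_KL(P||Q) = -0.06226 + 0.46217 + 0.12634 - 0.10000 - 0.10000 = 0.32625 ≈ 0.3263 bits

D_KL(Q||P) = Σ Q(x) log₂(Q(x)/P(x))

Computing term by term:
  Q(1)·log₂(Q(1)/P(1)) = (1/5)·log₂((1/5)/(3/20)) = 0.08301
  Q(2)·log₂(Q(2)/P(2)) = (1/5)·log₂((1/5)/(17/40)) = -0.21749
  Q(3)·log₂(Q(3)/P(3)) = (1/5)·log₂((1/5)/(11/40)) = -0.09189
  Q(4)·log₂(Q(4)/P(4)) = (1/5)·log₂((1/5)/(1/10)) = 0.20000
  Q(5)·log₂(Q(5)/P(5)) = (1/5)·log₂((1/5)/(1/20)) = 0.40000

D_KL(Q||P) = 0.08301 - 0.21749 - 0.09189 + 0.20000 + 0.40000 = 0.37363 ≈ 0.3736 bits

These are NOT equal (difference: 0.0473 bits). KL divergence is asymmetric: D_KL(P||Q) ≠ D_KL(Q||P) in general.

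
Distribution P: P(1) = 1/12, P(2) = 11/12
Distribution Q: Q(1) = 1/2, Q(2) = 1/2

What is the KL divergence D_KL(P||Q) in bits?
0.5862 bits

D_KL(P||Q) = Σ P(x) log₂(P(x)/Q(x))

Computing term by term:
  P(1)·log₂(P(1)/Q(1)) = (1/12)·log₂((1/12)/(1/2)) = -0.21541
  P(2)·log₂(P(2)/Q(2)) = (11/12)·log₂((11/12)/(1/2)) = 0.80160

D_KL(P||Q) = -0.21541 + 0.80160 = 0.58619 ≈ 0.5862 bits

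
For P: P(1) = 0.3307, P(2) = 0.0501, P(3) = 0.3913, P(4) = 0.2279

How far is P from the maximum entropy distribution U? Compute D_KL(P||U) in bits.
0.2398 bits

U(i) = 1/4 for all i

D_KL(P||U) = Σ P(x) log₂(P(x) / (1/4))
           = Σ P(x) log₂(P(x)) + log₂(4)
           = log₂(4) - H(P)

H(P) = -Σ P(x) log₂(P(x)):
  -P(1)·log₂(P(1)) = -(0.3307)·log₂(0.3307) = 0.52793
  -P(2)·log₂(P(2)) = -(0.0501)·log₂(0.0501) = 0.21638
  -P(3)·log₂(P(3)) = -(0.3913)·log₂(0.3913) = 0.52968
  -P(4)·log₂(P(4)) = -(0.2279)·log₂(0.2279) = 0.48623
H(P) = 0.52793 + 0.21638 + 0.52968 + 0.48623 = 1.76022 bits

log₂(4) = 2.00000 bits

D_KL(P||U) = 2.00000 - 1.76022 = 0.23978 ≈ 0.2398 bits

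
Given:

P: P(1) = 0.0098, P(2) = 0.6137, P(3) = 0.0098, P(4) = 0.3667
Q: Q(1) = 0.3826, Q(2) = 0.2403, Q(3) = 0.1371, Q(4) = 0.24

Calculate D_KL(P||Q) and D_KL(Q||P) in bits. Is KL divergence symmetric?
D_KL(P||Q) = 0.9653 bits, D_KL(Q||P) = 2.0728 bits. No, KL divergence is not symmetric.

D_KL(P||Q) = Σ P(x) log₂(P(x)/Q(x))

Computing term by term:
  P(1)·log₂(P(1)/Q(1)) = 0.0098·log₂(0.0098/0.3826) = -0.05181
  P(2)·log₂(P(2)/Q(2)) = 0.6137·log₂(0.6137/0.2403) = 0.83015
  P(3)·log₂(P(3)/Q(3)) = 0.0098·log₂(0.0098/0.1371) = -0.03730
  P(4)·log₂(P(4)/Q(4)) = 0.3667·log₂(0.3667/0.24) = 0.22426

D_KL(P||Q) = -0.05181 + 0.83015 - 0.03730 + 0.22426 = 0.96530 ≈ 0.9653 bits

D_KL(Q||P) = Σ Q(x) log₂(Q(x)/P(x))

Computing term by term:
  Q(1)·log₂(Q(1)/P(1)) = 0.3826·log₂(0.3826/0.0098) = 2.02277
  Q(2)·log₂(Q(2)/P(2)) = 0.2403·log₂(0.2403/0.6137) = -0.32505
  Q(3)·log₂(Q(3)/P(3)) = 0.1371·log₂(0.1371/0.0098) = 0.52184
  Q(4)·log₂(Q(4)/P(4)) = 0.24·log₂(0.24/0.3667) = -0.14678

D_KL(Q||P) = 2.02277 - 0.32505 + 0.52184 - 0.14678 = 2.07278 ≈ 2.0728 bits

These are NOT equal (difference: 1.1075 bits). KL divergence is asymmetric: D_KL(P||Q) ≠ D_KL(Q||P) in general.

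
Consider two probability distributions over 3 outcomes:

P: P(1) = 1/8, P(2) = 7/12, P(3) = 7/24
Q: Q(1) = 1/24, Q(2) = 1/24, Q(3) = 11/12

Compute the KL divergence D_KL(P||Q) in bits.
1.9372 bits

D_KL(P||Q) = Σ P(x) log₂(P(x)/Q(x))

Computing term by term:
  P(1)·log₂(P(1)/Q(1)) = (1/8)·log₂((1/8)/(1/24)) = 0.19812
  P(2)·log₂(P(2)/Q(2)) = (7/12)·log₂((7/12)/(1/24)) = 2.22096
  P(3)·log₂(P(3)/Q(3)) = (7/24)·log₂((7/24)/(11/12)) = -0.48186

D_KL(P||Q) = 0.19812 + 2.22096 - 0.48186 = 1.93722 ≈ 1.9372 bits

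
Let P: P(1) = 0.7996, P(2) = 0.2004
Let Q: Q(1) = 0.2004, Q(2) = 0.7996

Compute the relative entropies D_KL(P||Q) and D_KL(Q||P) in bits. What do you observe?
D_KL(P||Q) = 1.1962 bits, D_KL(Q||P) = 1.1962 bits. The two directions give the same value here, because Q is a self-inverse relabeling of P; in general KL divergence is asymmetric.

D_KL(P||Q) = Σ P(x) log₂(P(x)/Q(x))

Computing term by term:
  P(1)·log₂(P(1)/Q(1)) = 0.7996·log₂(0.7996/0.2004) = 1.59632
  P(2)·log₂(P(2)/Q(2)) = 0.2004·log₂(0.2004/0.7996) = -0.40008

D_KL(P||Q) = 1.59632 - 0.40008 = 1.19624 ≈ 1.1962 bits

D_KL(Q||P) = Σ Q(x) log₂(Q(x)/P(x))

Computing term by term:
  Q(1)·log₂(Q(1)/P(1)) = 0.2004·log₂(0.2004/0.7996) = -0.40008
  Q(2)·log₂(Q(2)/P(2)) = 0.7996·log₂(0.7996/0.2004) = 1.59632

D_KL(Q||P) = -0.40008 + 1.59632 = 1.19624 ≈ 1.1962 bits

These ARE equal here. Q is P with outcomes relabeled (Q(1) = P(2), Q(2) = P(1)) by a relabeling that is its own inverse, so the two sums contain exactly the same terms in a different order. This is a special case — KL divergence is not symmetric in general: D_KL(P||Q) ≠ D_KL(Q||P) for most P, Q.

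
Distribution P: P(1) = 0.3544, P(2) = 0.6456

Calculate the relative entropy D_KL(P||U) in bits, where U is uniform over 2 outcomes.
0.0621 bits

U(i) = 1/2 for all i

D_KL(P||U) = Σ P(x) log₂(P(x) / (1/2))
           = Σ P(x) log₂(P(x)) + log₂(2)
           = log₂(2) - H(P)

H(P) = -Σ P(x) log₂(P(x)):
  -P(1)·log₂(P(1)) = -(0.3544)·log₂(0.3544) = 0.53038
  -P(2)·log₂(P(2)) = -(0.6456)·log₂(0.6456) = 0.40756
H(P) = 0.53038 + 0.40756 = 0.93794 bits

log₂(2) = 1.00000 bits

D_KL(P||U) = 1.00000 - 0.93794 = 0.06206 ≈ 0.0621 bits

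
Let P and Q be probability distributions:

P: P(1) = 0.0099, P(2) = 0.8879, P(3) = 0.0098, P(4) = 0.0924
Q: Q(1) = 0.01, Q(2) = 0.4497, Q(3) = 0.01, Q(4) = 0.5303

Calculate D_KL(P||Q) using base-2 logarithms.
0.6381 bits

D_KL(P||Q) = Σ P(x) log₂(P(x)/Q(x))

Computing term by term:
  P(1)·log₂(P(1)/Q(1)) = 0.0099·log₂(0.0099/0.01) = -0.00014
  P(2)·log₂(P(2)/Q(2)) = 0.8879·log₂(0.8879/0.4497) = 0.87142
  P(3)·log₂(P(3)/Q(3)) = 0.0098·log₂(0.0098/0.01) = -0.00029
  P(4)·log₂(P(4)/Q(4)) = 0.0924·log₂(0.0924/0.5303) = -0.23293

D_KL(P||Q) = -0.00014 + 0.87142 - 0.00029 - 0.23293 = 0.63806 ≈ 0.6381 bits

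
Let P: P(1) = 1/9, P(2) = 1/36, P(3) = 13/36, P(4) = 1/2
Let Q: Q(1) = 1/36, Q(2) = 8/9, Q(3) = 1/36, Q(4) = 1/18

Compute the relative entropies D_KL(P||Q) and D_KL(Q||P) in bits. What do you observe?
D_KL(P||Q) = 3.0046 bits, D_KL(Q||P) = 4.1100 bits. The two directions give different values (D_KL(Q||P) exceeds D_KL(P||Q) by 1.1054 bits): KL divergence is asymmetric.

D_KL(P||Q) = Σ P(x) log₂(P(x)/Q(x))

Computing term by term:
  P(1)·log₂(P(1)/Q(1)) = (1/9)·log₂((1/9)/(1/36)) = 0.22222
  P(2)·log₂(P(2)/Q(2)) = (1/36)·log₂((1/36)/(8/9)) = -0.13889
  P(3)·log₂(P(3)/Q(3)) = (13/36)·log₂((13/36)/(1/36)) = 1.33627
  P(4)·log₂(P(4)/Q(4)) = (1/2)·log₂((1/2)/(1/18)) = 1.58496

D_KL(P||Q) = 0.22222 - 0.13889 + 1.33627 + 1.58496 = 3.00456 ≈ 3.0046 bits

D_KL(Q||P) = Σ Q(x) log₂(Q(x)/P(x))

Computing term by term:
  Q(1)·log₂(Q(1)/P(1)) = (1/36)·log₂((1/36)/(1/9)) = -0.05556
  Q(2)·log₂(Q(2)/P(2)) = (8/9)·log₂((8/9)/(1/36)) = 4.44444
  Q(3)·log₂(Q(3)/P(3)) = (1/36)·log₂((1/36)/(13/36)) = -0.10279
  Q(4)·log₂(Q(4)/P(4)) = (1/18)·log₂((1/18)/(1/2)) = -0.17611

D_KL(Q||P) = -0.05556 + 4.44444 - 0.10279 - 0.17611 = 4.10998 ≈ 4.1100 bits

These are NOT equal (difference: 1.1054 bits). KL divergence is asymmetric: D_KL(P||Q) ≠ D_KL(Q||P) in general.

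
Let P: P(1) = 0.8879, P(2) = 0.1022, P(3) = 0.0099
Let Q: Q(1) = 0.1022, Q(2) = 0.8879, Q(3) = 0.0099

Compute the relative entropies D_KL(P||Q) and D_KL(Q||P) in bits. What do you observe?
D_KL(P||Q) = 2.4506 bits, D_KL(Q||P) = 2.4506 bits. The two directions give the same value here, because Q is a self-inverse relabeling of P; in general KL divergence is asymmetric.

D_KL(P||Q) = Σ P(x) log₂(P(x)/Q(x))

Computing term by term:
  P(1)·log₂(P(1)/Q(1)) = 0.8879·log₂(0.8879/0.1022) = 2.76936
  P(2)·log₂(P(2)/Q(2)) = 0.1022·log₂(0.1022/0.8879) = -0.31876
  P(3)·log₂(P(3)/Q(3)) = 0.0099·log₂(0.0099/0.0099) = 0.00000

D_KL(P||Q) = 2.76936 - 0.31876 + 0.00000 = 2.45060 ≈ 2.4506 bits

D_KL(Q||P) = Σ Q(x) log₂(Q(x)/P(x))

Computing term by term:
  Q(1)·log₂(Q(1)/P(1)) = 0.1022·log₂(0.1022/0.8879) = -0.31876
  Q(2)·log₂(Q(2)/P(2)) = 0.8879·log₂(0.8879/0.1022) = 2.76936
  Q(3)·log₂(Q(3)/P(3)) = 0.0099·log₂(0.0099/0.0099) = 0.00000

D_KL(Q||P) = -0.31876 + 2.76936 + 0.00000 = 2.45060 ≈ 2.4506 bits

These ARE equal here. Q is P with outcomes relabeled (Q(1) = P(2), Q(2) = P(1)) by a relabeling that is its own inverse, so the two sums contain exactly the same terms in a different order. This is a special case — KL divergence is not symmetric in general: D_KL(P||Q) ≠ D_KL(Q||P) for most P, Q.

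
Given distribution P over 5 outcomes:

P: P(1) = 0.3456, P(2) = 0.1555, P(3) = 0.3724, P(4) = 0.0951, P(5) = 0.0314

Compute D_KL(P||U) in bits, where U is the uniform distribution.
0.3644 bits

U(i) = 1/5 for all i

D_KL(P||U) = Σ P(x) log₂(P(x) / (1/5))
           = Σ P(x) log₂(P(x)) + log₂(5)
           = log₂(5) - H(P)

H(P) = -Σ P(x) log₂(P(x)):
  -P(1)·log₂(P(1)) = -(0.3456)·log₂(0.3456) = 0.52974
  -P(2)·log₂(P(2)) = -(0.1555)·log₂(0.1555) = 0.41752
  -P(3)·log₂(P(3)) = -(0.3724)·log₂(0.3724) = 0.53070
  -P(4)·log₂(P(4)) = -(0.0951)·log₂(0.0951) = 0.32281
  -P(5)·log₂(P(5)) = -(0.0314)·log₂(0.0314) = 0.15678
H(P) = 0.52974 + 0.41752 + 0.53070 + 0.32281 + 0.15678 = 1.95755 bits

log₂(5) = 2.32193 bits

D_KL(P||U) = 2.32193 - 1.95755 = 0.36438 ≈ 0.3644 bits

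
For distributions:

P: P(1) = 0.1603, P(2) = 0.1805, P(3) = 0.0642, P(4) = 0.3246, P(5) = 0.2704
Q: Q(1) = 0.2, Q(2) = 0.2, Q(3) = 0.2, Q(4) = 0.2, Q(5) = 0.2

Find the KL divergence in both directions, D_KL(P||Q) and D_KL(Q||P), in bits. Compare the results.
D_KL(P||Q) = 0.1613 bits, D_KL(Q||P) = 0.1946 bits. D_KL(Q||P) is larger than D_KL(P||Q) by 0.0333 bits; the two directions differ.

D_KL(P||Q) = Σ P(x) log₂(P(x)/Q(x))

Computing term by term:
  P(1)·log₂(P(1)/Q(1)) = 0.1603·log₂(0.1603/0.2) = -0.05117
  P(2)·log₂(P(2)/Q(2)) = 0.1805·log₂(0.1805/0.2) = -0.02671
  P(3)·log₂(P(3)/Q(3)) = 0.0642·log₂(0.0642/0.2) = -0.10525
  P(4)·log₂(P(4)/Q(4)) = 0.3246·log₂(0.3246/0.2) = 0.22679
  P(5)·log₂(P(5)/Q(5)) = 0.2704·log₂(0.2704/0.2) = 0.11765

D_KL(P||Q) = -0.05117 - 0.02671 - 0.10525 + 0.22679 + 0.11765 = 0.16131 ≈ 0.1613 bits

D_KL(Q||P) = Σ Q(x) log₂(Q(x)/P(x))

Computing term by term:
  Q(1)·log₂(Q(1)/P(1)) = 0.2·log₂(0.2/0.1603) = 0.06385
  Q(2)·log₂(Q(2)/P(2)) = 0.2·log₂(0.2/0.1805) = 0.02960
  Q(3)·log₂(Q(3)/P(3)) = 0.2·log₂(0.2/0.0642) = 0.32787
  Q(4)·log₂(Q(4)/P(4)) = 0.2·log₂(0.2/0.3246) = -0.13973
  Q(5)·log₂(Q(5)/P(5)) = 0.2·log₂(0.2/0.2704) = -0.08702

D_KL(Q||P) = 0.06385 + 0.02960 + 0.32787 - 0.13973 - 0.08702 = 0.19457 ≈ 0.1946 bits

These are NOT equal (difference: 0.0333 bits). KL divergence is asymmetric: D_KL(P||Q) ≠ D_KL(Q||P) in general.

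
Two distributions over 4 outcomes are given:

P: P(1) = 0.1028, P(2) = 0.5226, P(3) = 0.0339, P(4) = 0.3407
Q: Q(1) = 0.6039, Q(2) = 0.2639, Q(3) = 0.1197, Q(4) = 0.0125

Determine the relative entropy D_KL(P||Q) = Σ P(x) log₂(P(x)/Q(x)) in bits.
1.8155 bits

D_KL(P||Q) = Σ P(x) log₂(P(x)/Q(x))

Computing term by term:
  P(1)·log₂(P(1)/Q(1)) = 0.1028·log₂(0.1028/0.6039) = -0.26260
  P(2)·log₂(P(2)/Q(2)) = 0.5226·log₂(0.5226/0.2639) = 0.51514
  P(3)·log₂(P(3)/Q(3)) = 0.0339·log₂(0.0339/0.1197) = -0.06170
  P(4)·log₂(P(4)/Q(4)) = 0.3407·log₂(0.3407/0.0125) = 1.62463

D_KL(P||Q) = -0.26260 + 0.51514 - 0.06170 + 1.62463 = 1.81547 ≈ 1.8155 bits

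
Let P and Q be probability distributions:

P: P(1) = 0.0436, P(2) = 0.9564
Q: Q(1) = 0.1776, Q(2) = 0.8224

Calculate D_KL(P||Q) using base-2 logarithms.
0.1199 bits

D_KL(P||Q) = Σ P(x) log₂(P(x)/Q(x))

Computing term by term:
  P(1)·log₂(P(1)/Q(1)) = 0.0436·log₂(0.0436/0.1776) = -0.08834
  P(2)·log₂(P(2)/Q(2)) = 0.9564·log₂(0.9564/0.8224) = 0.20828

D_KL(P||Q) = -0.08834 + 0.20828 = 0.11994 ≈ 0.1199 bits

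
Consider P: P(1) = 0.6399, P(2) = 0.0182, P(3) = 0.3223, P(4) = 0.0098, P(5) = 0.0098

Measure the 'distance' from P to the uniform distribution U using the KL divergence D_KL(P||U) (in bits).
1.1473 bits

U(i) = 1/5 for all i

D_KL(P||U) = Σ P(x) log₂(P(x) / (1/5))
           = Σ P(x) log₂(P(x)) + log₂(5)
           = log₂(5) - H(P)

H(P) = -Σ P(x) log₂(P(x)):
  -P(1)·log₂(P(1)) = -(0.6399)·log₂(0.6399) = 0.41215
  -P(2)·log₂(P(2)) = -(0.0182)·log₂(0.0182) = 0.10519
  -P(3)·log₂(P(3)) = -(0.3223)·log₂(0.3223) = 0.52648
  -P(4)·log₂(P(4)) = -(0.0098)·log₂(0.0098) = 0.06540
  -P(5)·log₂(P(5)) = -(0.0098)·log₂(0.0098) = 0.06540
H(P) = 0.41215 + 0.10519 + 0.52648 + 0.06540 + 0.06540 = 1.17462 bits

log₂(5) = 2.32193 bits

D_KL(P||U) = 2.32193 - 1.17462 = 1.14731 ≈ 1.1473 bits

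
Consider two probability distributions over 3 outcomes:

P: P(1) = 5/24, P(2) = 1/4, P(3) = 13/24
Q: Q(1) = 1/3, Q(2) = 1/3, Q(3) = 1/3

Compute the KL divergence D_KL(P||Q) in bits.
0.1344 bits

D_KL(P||Q) = Σ P(x) log₂(P(x)/Q(x))

Computing term by term:
  P(1)·log₂(P(1)/Q(1)) = (5/24)·log₂((5/24)/(1/3)) = -0.14126
  P(2)·log₂(P(2)/Q(2)) = (1/4)·log₂((1/4)/(1/3)) = -0.10376
  P(3)·log₂(P(3)/Q(3)) = (13/24)·log₂((13/24)/(1/3)) = 0.37940

D_KL(P||Q) = -0.14126 - 0.10376 + 0.37940 = 0.13438 ≈ 0.1344 bits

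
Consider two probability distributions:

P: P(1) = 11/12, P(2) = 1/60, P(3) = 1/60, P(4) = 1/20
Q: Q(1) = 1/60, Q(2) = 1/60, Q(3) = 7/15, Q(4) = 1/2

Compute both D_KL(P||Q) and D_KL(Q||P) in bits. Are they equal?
D_KL(P||Q) = 5.0534 bits, D_KL(Q||P) = 3.8080 bits. No, they are not equal.

D_KL(P||Q) = Σ P(x) log₂(P(x)/Q(x))

Computing term by term:
  P(1)·log₂(P(1)/Q(1)) = (11/12)·log₂((11/12)/(1/60)) = 5.29958
  P(2)·log₂(P(2)/Q(2)) = (1/60)·log₂((1/60)/(1/60)) = 0.00000
  P(3)·log₂(P(3)/Q(3)) = (1/60)·log₂((1/60)/(7/15)) = -0.08012
  P(4)·log₂(P(4)/Q(4)) = (1/20)·log₂((1/20)/(1/2)) = -0.16610

D_KL(P||Q) = 5.29958 + 0.00000 - 0.08012 - 0.16610 = 5.05336 ≈ 5.0534 bits

D_KL(Q||P) = Σ Q(x) log₂(Q(x)/P(x))

Computing term by term:
  Q(1)·log₂(Q(1)/P(1)) = (1/60)·log₂((1/60)/(11/12)) = -0.09636
  Q(2)·log₂(Q(2)/P(2)) = (1/60)·log₂((1/60)/(1/60)) = 0.00000
  Q(3)·log₂(Q(3)/P(3)) = (7/15)·log₂((7/15)/(1/60)) = 2.24343
  Q(4)·log₂(Q(4)/P(4)) = (1/2)·log₂((1/2)/(1/20)) = 1.66096

D_KL(Q||P) = -0.09636 + 0.00000 + 2.24343 + 1.66096 = 3.80803 ≈ 3.8080 bits

These are NOT equal (difference: 1.2454 bits). KL divergence is asymmetric: D_KL(P||Q) ≠ D_KL(Q||P) in general.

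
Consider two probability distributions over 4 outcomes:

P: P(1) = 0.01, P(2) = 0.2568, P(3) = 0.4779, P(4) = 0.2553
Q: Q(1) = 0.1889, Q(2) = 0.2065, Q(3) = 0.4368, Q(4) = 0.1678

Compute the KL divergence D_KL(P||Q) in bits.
0.2549 bits

D_KL(P||Q) = Σ P(x) log₂(P(x)/Q(x))

Computing term by term:
  P(1)·log₂(P(1)/Q(1)) = 0.01·log₂(0.01/0.1889) = -0.04240
  P(2)·log₂(P(2)/Q(2)) = 0.2568·log₂(0.2568/0.2065) = 0.08076
  P(3)·log₂(P(3)/Q(3)) = 0.4779·log₂(0.4779/0.4368) = 0.06200
  P(4)·log₂(P(4)/Q(4)) = 0.2553·log₂(0.2553/0.1678) = 0.15457

D_KL(P||Q) = -0.04240 + 0.08076 + 0.06200 + 0.15457 = 0.25493 ≈ 0.2549 bits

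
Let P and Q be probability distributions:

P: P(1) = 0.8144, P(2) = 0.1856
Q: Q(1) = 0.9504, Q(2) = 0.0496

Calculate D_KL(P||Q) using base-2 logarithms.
0.1719 bits

D_KL(P||Q) = Σ P(x) log₂(P(x)/Q(x))

Computing term by term:
  P(1)·log₂(P(1)/Q(1)) = 0.8144·log₂(0.8144/0.9504) = -0.18145
  P(2)·log₂(P(2)/Q(2)) = 0.1856·log₂(0.1856/0.0496) = 0.35334

D_KL(P||Q) = -0.18145 + 0.35334 = 0.17189 ≈ 0.1719 bits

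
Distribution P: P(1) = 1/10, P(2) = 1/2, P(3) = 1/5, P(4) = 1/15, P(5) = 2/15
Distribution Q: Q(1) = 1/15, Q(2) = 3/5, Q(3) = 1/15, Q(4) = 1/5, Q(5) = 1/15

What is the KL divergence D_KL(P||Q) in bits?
0.2716 bits

D_KL(P||Q) = Σ P(x) log₂(P(x)/Q(x))

Computing term by term:
  P(1)·log₂(P(1)/Q(1)) = (1/10)·log₂((1/10)/(1/15)) = 0.05850
  P(2)·log₂(P(2)/Q(2)) = (1/2)·log₂((1/2)/(3/5)) = -0.13152
  P(3)·log₂(P(3)/Q(3)) = (1/5)·log₂((1/5)/(1/15)) = 0.31699
  P(4)·log₂(P(4)/Q(4)) = (1/15)·log₂((1/15)/(1/5)) = -0.10566
  P(5)·log₂(P(5)/Q(5)) = (2/15)·log₂((2/15)/(1/15)) = 0.13333

D_KL(P||Q) = 0.05850 - 0.13152 + 0.31699 - 0.10566 + 0.13333 = 0.27164 ≈ 0.2716 bits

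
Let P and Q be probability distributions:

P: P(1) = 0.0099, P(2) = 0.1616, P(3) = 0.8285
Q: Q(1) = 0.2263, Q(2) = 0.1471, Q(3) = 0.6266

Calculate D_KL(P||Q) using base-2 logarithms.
0.3111 bits

D_KL(P||Q) = Σ P(x) log₂(P(x)/Q(x))

Computing term by term:
  P(1)·log₂(P(1)/Q(1)) = 0.0099·log₂(0.0099/0.2263) = -0.04470
  P(2)·log₂(P(2)/Q(2)) = 0.1616·log₂(0.1616/0.1471) = 0.02192
  P(3)·log₂(P(3)/Q(3)) = 0.8285·log₂(0.8285/0.6266) = 0.33385

D_KL(P||Q) = -0.04470 + 0.02192 + 0.33385 = 0.31107 ≈ 0.3111 bits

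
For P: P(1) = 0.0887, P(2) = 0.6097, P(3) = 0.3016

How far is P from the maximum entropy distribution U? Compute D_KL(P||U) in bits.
0.3182 bits

U(i) = 1/3 for all i

D_KL(P||U) = Σ P(x) log₂(P(x) / (1/3))
           = Σ P(x) log₂(P(x)) + log₂(3)
           = log₂(3) - H(P)

H(P) = -Σ P(x) log₂(P(x)):
  -P(1)·log₂(P(1)) = -(0.0887)·log₂(0.0887) = 0.31000
  -P(2)·log₂(P(2)) = -(0.6097)·log₂(0.6097) = 0.43522
  -P(3)·log₂(P(3)) = -(0.3016)·log₂(0.3016) = 0.52155
H(P) = 0.31000 + 0.43522 + 0.52155 = 1.26677 bits

log₂(3) = 1.58496 bits

D_KL(P||U) = 1.58496 - 1.26677 = 0.31819 ≈ 0.3182 bits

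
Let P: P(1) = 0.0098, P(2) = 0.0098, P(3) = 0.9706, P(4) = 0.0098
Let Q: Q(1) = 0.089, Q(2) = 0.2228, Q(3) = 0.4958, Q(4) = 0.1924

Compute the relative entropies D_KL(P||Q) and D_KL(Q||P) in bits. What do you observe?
D_KL(P||Q) = 0.8232 bits, D_KL(Q||P) = 1.6333 bits. The two directions give different values (D_KL(Q||P) exceeds D_KL(P||Q) by 0.8101 bits): KL divergence is asymmetric.

D_KL(P||Q) = Σ P(x) log₂(P(x)/Q(x))

Computing term by term:
  P(1)·log₂(P(1)/Q(1)) = 0.0098·log₂(0.0098/0.089) = -0.03119
  P(2)·log₂(P(2)/Q(2)) = 0.0098·log₂(0.0098/0.2228) = -0.04417
  P(3)·log₂(P(3)/Q(3)) = 0.9706·log₂(0.9706/0.4958) = 0.94063
  P(4)·log₂(P(4)/Q(4)) = 0.0098·log₂(0.0098/0.1924) = -0.04209

D_KL(P||Q) = -0.03119 - 0.04417 + 0.94063 - 0.04209 = 0.82318 ≈ 0.8232 bits

D_KL(Q||P) = Σ Q(x) log₂(Q(x)/P(x))

Computing term by term:
  Q(1)·log₂(Q(1)/P(1)) = 0.089·log₂(0.089/0.0098) = 0.28328
  Q(2)·log₂(Q(2)/P(2)) = 0.2228·log₂(0.2228/0.0098) = 1.00412
  Q(3)·log₂(Q(3)/P(3)) = 0.4958·log₂(0.4958/0.9706) = -0.48049
  Q(4)·log₂(Q(4)/P(4)) = 0.1924·log₂(0.1924/0.0098) = 0.82639

D_KL(Q||P) = 0.28328 + 1.00412 - 0.48049 + 0.82639 = 1.63330 ≈ 1.6333 bits

These are NOT equal (difference: 0.8101 bits). KL divergence is asymmetric: D_KL(P||Q) ≠ D_KL(Q||P) in general.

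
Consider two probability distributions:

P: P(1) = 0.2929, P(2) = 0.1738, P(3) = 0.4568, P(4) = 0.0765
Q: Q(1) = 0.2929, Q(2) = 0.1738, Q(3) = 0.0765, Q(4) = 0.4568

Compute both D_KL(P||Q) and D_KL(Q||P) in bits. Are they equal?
D_KL(P||Q) = 0.9804 bits, D_KL(Q||P) = 0.9804 bits. Yes, in this case they are equal (although KL divergence is not symmetric in general).

D_KL(P||Q) = Σ P(x) log₂(P(x)/Q(x))

Computing term by term:
  P(1)·log₂(P(1)/Q(1)) = 0.2929·log₂(0.2929/0.2929) = 0.00000
  P(2)·log₂(P(2)/Q(2)) = 0.1738·log₂(0.1738/0.1738) = 0.00000
  P(3)·log₂(P(3)/Q(3)) = 0.4568·log₂(0.4568/0.0765) = 1.17764
  P(4)·log₂(P(4)/Q(4)) = 0.0765·log₂(0.0765/0.4568) = -0.19722

D_KL(P||Q) = 0.00000 + 0.00000 + 1.17764 - 0.19722 = 0.98042 ≈ 0.9804 bits

D_KL(Q||P) = Σ Q(x) log₂(Q(x)/P(x))

Computing term by term:
  Q(1)·log₂(Q(1)/P(1)) = 0.2929·log₂(0.2929/0.2929) = 0.00000
  Q(2)·log₂(Q(2)/P(2)) = 0.1738·log₂(0.1738/0.1738) = 0.00000
  Q(3)·log₂(Q(3)/P(3)) = 0.0765·log₂(0.0765/0.4568) = -0.19722
  Q(4)·log₂(Q(4)/P(4)) = 0.4568·log₂(0.4568/0.0765) = 1.17764

D_KL(Q||P) = 0.00000 + 0.00000 - 0.19722 + 1.17764 = 0.98042 ≈ 0.9804 bits

These ARE equal here. Q is P with outcomes relabeled (Q(3) = P(4), Q(4) = P(3)) by a relabeling that is its own inverse, so the two sums contain exactly the same terms in a different order. This is a special case — KL divergence is not symmetric in general: D_KL(P||Q) ≠ D_KL(Q||P) for most P, Q.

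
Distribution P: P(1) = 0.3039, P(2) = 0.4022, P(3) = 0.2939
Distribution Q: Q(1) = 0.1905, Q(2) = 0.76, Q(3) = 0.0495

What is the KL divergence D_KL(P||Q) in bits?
0.5908 bits

D_KL(P||Q) = Σ P(x) log₂(P(x)/Q(x))

Computing term by term:
  P(1)·log₂(P(1)/Q(1)) = 0.3039·log₂(0.3039/0.1905) = 0.20477
  P(2)·log₂(P(2)/Q(2)) = 0.4022·log₂(0.4022/0.76) = -0.36925
  P(3)·log₂(P(3)/Q(3)) = 0.2939·log₂(0.2939/0.0495) = 0.75527

D_KL(P||Q) = 0.20477 - 0.36925 + 0.75527 = 0.59079 ≈ 0.5908 bits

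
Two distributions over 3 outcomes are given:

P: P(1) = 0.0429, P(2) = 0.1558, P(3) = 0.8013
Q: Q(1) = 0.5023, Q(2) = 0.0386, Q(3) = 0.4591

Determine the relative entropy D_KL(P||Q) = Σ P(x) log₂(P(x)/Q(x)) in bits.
0.8052 bits

D_KL(P||Q) = Σ P(x) log₂(P(x)/Q(x))

Computing term by term:
  P(1)·log₂(P(1)/Q(1)) = 0.0429·log₂(0.0429/0.5023) = -0.15227
  P(2)·log₂(P(2)/Q(2)) = 0.1558·log₂(0.1558/0.0386) = 0.31363
  P(3)·log₂(P(3)/Q(3)) = 0.8013·log₂(0.8013/0.4591) = 0.64387

D_KL(P||Q) = -0.15227 + 0.31363 + 0.64387 = 0.80523 ≈ 0.8052 bits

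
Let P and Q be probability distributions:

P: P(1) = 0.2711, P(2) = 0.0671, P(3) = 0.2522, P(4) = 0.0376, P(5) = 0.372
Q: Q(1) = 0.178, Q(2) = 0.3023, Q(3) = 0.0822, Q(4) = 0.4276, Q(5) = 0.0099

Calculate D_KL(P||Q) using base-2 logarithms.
2.2411 bits

D_KL(P||Q) = Σ P(x) log₂(P(x)/Q(x))

Computing term by term:
  P(1)·log₂(P(1)/Q(1)) = 0.2711·log₂(0.2711/0.178) = 0.16454
  P(2)·log₂(P(2)/Q(2)) = 0.0671·log₂(0.0671/0.3023) = -0.14571
  P(3)·log₂(P(3)/Q(3)) = 0.2522·log₂(0.2522/0.0822) = 0.40790
  P(4)·log₂(P(4)/Q(4)) = 0.0376·log₂(0.0376/0.4276) = -0.13188
  P(5)·log₂(P(5)/Q(5)) = 0.372·log₂(0.372/0.0099) = 1.94620

D_KL(P||Q) = 0.16454 - 0.14571 + 0.40790 - 0.13188 + 1.94620 = 2.24105 ≈ 2.2411 bits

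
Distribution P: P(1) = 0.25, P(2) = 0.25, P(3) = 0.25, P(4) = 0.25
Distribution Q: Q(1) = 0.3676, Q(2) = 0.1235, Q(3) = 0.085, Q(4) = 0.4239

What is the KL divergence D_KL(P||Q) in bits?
0.3140 bits

D_KL(P||Q) = Σ P(x) log₂(P(x)/Q(x))

Computing term by term:
  P(1)·log₂(P(1)/Q(1)) = 0.25·log₂(0.25/0.3676) = -0.13905
  P(2)·log₂(P(2)/Q(2)) = 0.25·log₂(0.25/0.1235) = 0.25435
  P(3)·log₂(P(3)/Q(3)) = 0.25·log₂(0.25/0.085) = 0.38910
  P(4)·log₂(P(4)/Q(4)) = 0.25·log₂(0.25/0.4239) = -0.19045

D_KL(P||Q) = -0.13905 + 0.25435 + 0.38910 - 0.19045 = 0.31395 ≈ 0.3140 bits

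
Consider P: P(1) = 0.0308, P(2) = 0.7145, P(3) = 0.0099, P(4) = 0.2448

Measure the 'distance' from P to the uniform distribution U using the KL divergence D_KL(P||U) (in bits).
0.9359 bits

U(i) = 1/4 for all i

D_KL(P||U) = Σ P(x) log₂(P(x) / (1/4))
           = Σ P(x) log₂(P(x)) + log₂(4)
           = log₂(4) - H(P)

H(P) = -Σ P(x) log₂(P(x)):
  -P(1)·log₂(P(1)) = -(0.0308)·log₂(0.0308) = 0.15464
  -P(2)·log₂(P(2)) = -(0.7145)·log₂(0.7145) = 0.34653
  -P(3)·log₂(P(3)) = -(0.0099)·log₂(0.0099) = 0.06592
  -P(4)·log₂(P(4)) = -(0.2448)·log₂(0.2448) = 0.49702
H(P) = 0.15464 + 0.34653 + 0.06592 + 0.49702 = 1.06411 bits

log₂(4) = 2.00000 bits

D_KL(P||U) = 2.00000 - 1.06411 = 0.93589 ≈ 0.9359 bits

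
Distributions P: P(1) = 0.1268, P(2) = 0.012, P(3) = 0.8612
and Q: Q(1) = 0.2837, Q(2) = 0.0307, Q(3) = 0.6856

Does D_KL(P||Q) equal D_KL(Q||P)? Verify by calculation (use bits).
D_KL(P||Q) = 0.1197 bits, D_KL(Q||P) = 0.1457 bits. No — D_KL(P||Q) ≠ D_KL(Q||P) for this pair.

D_KL(P||Q) = Σ P(x) log₂(P(x)/Q(x))

Computing term by term:
  P(1)·log₂(P(1)/Q(1)) = 0.1268·log₂(0.1268/0.2837) = -0.14732
  P(2)·log₂(P(2)/Q(2)) = 0.012·log₂(0.012/0.0307) = -0.01626
  P(3)·log₂(P(3)/Q(3)) = 0.8612·log₂(0.8612/0.6856) = 0.28332

D_KL(P||Q) = -0.14732 - 0.01626 + 0.28332 = 0.11974 ≈ 0.1197 bits

D_KL(Q||P) = Σ Q(x) log₂(Q(x)/P(x))

Computing term by term:
  Q(1)·log₂(Q(1)/P(1)) = 0.2837·log₂(0.2837/0.1268) = 0.32961
  Q(2)·log₂(Q(2)/P(2)) = 0.0307·log₂(0.0307/0.012) = 0.04160
  Q(3)·log₂(Q(3)/P(3)) = 0.6856·log₂(0.6856/0.8612) = -0.22555

D_KL(Q||P) = 0.32961 + 0.04160 - 0.22555 = 0.14566 ≈ 0.1457 bits

These are NOT equal (difference: 0.0260 bits). KL divergence is asymmetric: D_KL(P||Q) ≠ D_KL(Q||P) in general.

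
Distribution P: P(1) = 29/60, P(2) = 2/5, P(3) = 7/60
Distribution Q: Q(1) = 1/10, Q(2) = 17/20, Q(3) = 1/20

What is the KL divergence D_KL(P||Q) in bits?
0.8063 bits

D_KL(P||Q) = Σ P(x) log₂(P(x)/Q(x))

Computing term by term:
  P(1)·log₂(P(1)/Q(1)) = (29/60)·log₂((29/60)/(1/10)) = 1.09863
  P(2)·log₂(P(2)/Q(2)) = (2/5)·log₂((2/5)/(17/20)) = -0.43499
  P(3)·log₂(P(3)/Q(3)) = (7/60)·log₂((7/60)/(1/20)) = 0.14261

D_KL(P||Q) = 1.09863 - 0.43499 + 0.14261 = 0.80625 ≈ 0.8063 bits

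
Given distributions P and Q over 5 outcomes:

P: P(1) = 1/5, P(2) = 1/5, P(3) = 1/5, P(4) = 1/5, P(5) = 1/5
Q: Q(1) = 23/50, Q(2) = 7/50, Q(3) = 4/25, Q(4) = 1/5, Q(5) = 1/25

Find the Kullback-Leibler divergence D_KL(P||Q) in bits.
0.3914 bits

D_KL(P||Q) = Σ P(x) log₂(P(x)/Q(x))

Computing term by term:
  P(1)·log₂(P(1)/Q(1)) = (1/5)·log₂((1/5)/(23/50)) = -0.24033
  P(2)·log₂(P(2)/Q(2)) = (1/5)·log₂((1/5)/(7/50)) = 0.10291
  P(3)·log₂(P(3)/Q(3)) = (1/5)·log₂((1/5)/(4/25)) = 0.06439
  P(4)·log₂(P(4)/Q(4)) = (1/5)·log₂((1/5)/(1/5)) = 0.00000
  P(5)·log₂(P(5)/Q(5)) = (1/5)·log₂((1/5)/(1/25)) = 0.46439

D_KL(P||Q) = -0.24033 + 0.10291 + 0.06439 + 0.00000 + 0.46439 = 0.39136 ≈ 0.3914 bits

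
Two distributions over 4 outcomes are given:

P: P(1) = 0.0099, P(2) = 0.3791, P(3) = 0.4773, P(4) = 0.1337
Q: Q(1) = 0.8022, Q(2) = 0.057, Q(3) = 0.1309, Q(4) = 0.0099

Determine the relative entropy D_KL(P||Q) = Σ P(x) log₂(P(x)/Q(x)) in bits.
2.3665 bits

D_KL(P||Q) = Σ P(x) log₂(P(x)/Q(x))

Computing term by term:
  P(1)·log₂(P(1)/Q(1)) = 0.0099·log₂(0.0099/0.8022) = -0.06277
  P(2)·log₂(P(2)/Q(2)) = 0.3791·log₂(0.3791/0.057) = 1.03629
  P(3)·log₂(P(3)/Q(3)) = 0.4773·log₂(0.4773/0.1309) = 0.89085
  P(4)·log₂(P(4)/Q(4)) = 0.1337·log₂(0.1337/0.0099) = 0.50210

D_KL(P||Q) = -0.06277 + 1.03629 + 0.89085 + 0.50210 = 2.36647 ≈ 2.3665 bits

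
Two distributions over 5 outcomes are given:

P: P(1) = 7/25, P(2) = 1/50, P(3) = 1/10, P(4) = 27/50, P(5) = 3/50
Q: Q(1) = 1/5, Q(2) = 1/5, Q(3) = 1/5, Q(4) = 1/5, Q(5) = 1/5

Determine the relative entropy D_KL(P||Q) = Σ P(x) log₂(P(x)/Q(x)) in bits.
0.6391 bits

D_KL(P||Q) = Σ P(x) log₂(P(x)/Q(x))

Computing term by term:
  P(1)·log₂(P(1)/Q(1)) = (7/25)·log₂((7/25)/(1/5)) = 0.13592
  P(2)·log₂(P(2)/Q(2)) = (1/50)·log₂((1/50)/(1/5)) = -0.06644
  P(3)·log₂(P(3)/Q(3)) = (1/10)·log₂((1/10)/(1/5)) = -0.10000
  P(4)·log₂(P(4)/Q(4)) = (27/50)·log₂((27/50)/(1/5)) = 0.77380
  P(5)·log₂(P(5)/Q(5)) = (3/50)·log₂((3/50)/(1/5)) = -0.10422

D_KL(P||Q) = 0.13592 - 0.06644 - 0.10000 + 0.77380 - 0.10422 = 0.63906 ≈ 0.6391 bits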